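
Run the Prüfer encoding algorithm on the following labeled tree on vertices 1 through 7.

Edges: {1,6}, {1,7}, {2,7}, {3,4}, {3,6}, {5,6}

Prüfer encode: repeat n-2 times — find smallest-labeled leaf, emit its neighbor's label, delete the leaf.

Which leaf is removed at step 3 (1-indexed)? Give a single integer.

Step 1: current leaves = {2,4,5}. Remove leaf 2 (neighbor: 7).
Step 2: current leaves = {4,5,7}. Remove leaf 4 (neighbor: 3).
Step 3: current leaves = {3,5,7}. Remove leaf 3 (neighbor: 6).

Answer: 3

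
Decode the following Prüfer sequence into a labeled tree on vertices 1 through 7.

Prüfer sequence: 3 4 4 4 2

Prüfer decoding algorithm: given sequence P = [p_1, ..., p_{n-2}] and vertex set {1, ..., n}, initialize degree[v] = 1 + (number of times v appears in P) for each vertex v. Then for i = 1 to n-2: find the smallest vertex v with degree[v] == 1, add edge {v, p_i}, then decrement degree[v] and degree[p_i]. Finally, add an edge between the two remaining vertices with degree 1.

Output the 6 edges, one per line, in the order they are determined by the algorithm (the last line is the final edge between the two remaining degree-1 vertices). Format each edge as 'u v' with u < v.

Initial degrees: {1:1, 2:2, 3:2, 4:4, 5:1, 6:1, 7:1}
Step 1: smallest deg-1 vertex = 1, p_1 = 3. Add edge {1,3}. Now deg[1]=0, deg[3]=1.
Step 2: smallest deg-1 vertex = 3, p_2 = 4. Add edge {3,4}. Now deg[3]=0, deg[4]=3.
Step 3: smallest deg-1 vertex = 5, p_3 = 4. Add edge {4,5}. Now deg[5]=0, deg[4]=2.
Step 4: smallest deg-1 vertex = 6, p_4 = 4. Add edge {4,6}. Now deg[6]=0, deg[4]=1.
Step 5: smallest deg-1 vertex = 4, p_5 = 2. Add edge {2,4}. Now deg[4]=0, deg[2]=1.
Final: two remaining deg-1 vertices are 2, 7. Add edge {2,7}.

Answer: 1 3
3 4
4 5
4 6
2 4
2 7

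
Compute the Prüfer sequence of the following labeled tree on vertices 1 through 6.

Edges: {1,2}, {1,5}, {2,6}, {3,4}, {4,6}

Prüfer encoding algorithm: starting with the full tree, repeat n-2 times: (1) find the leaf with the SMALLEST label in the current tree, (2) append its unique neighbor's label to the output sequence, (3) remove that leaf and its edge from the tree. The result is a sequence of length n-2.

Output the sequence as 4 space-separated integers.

Answer: 4 6 1 2

Derivation:
Step 1: leaves = {3,5}. Remove smallest leaf 3, emit neighbor 4.
Step 2: leaves = {4,5}. Remove smallest leaf 4, emit neighbor 6.
Step 3: leaves = {5,6}. Remove smallest leaf 5, emit neighbor 1.
Step 4: leaves = {1,6}. Remove smallest leaf 1, emit neighbor 2.
Done: 2 vertices remain (2, 6). Sequence = [4 6 1 2]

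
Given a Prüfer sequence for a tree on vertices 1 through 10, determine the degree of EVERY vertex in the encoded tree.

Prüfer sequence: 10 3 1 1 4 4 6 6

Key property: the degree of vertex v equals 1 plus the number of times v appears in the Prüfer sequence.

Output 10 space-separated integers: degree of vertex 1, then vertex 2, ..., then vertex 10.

p_1 = 10: count[10] becomes 1
p_2 = 3: count[3] becomes 1
p_3 = 1: count[1] becomes 1
p_4 = 1: count[1] becomes 2
p_5 = 4: count[4] becomes 1
p_6 = 4: count[4] becomes 2
p_7 = 6: count[6] becomes 1
p_8 = 6: count[6] becomes 2
Degrees (1 + count): deg[1]=1+2=3, deg[2]=1+0=1, deg[3]=1+1=2, deg[4]=1+2=3, deg[5]=1+0=1, deg[6]=1+2=3, deg[7]=1+0=1, deg[8]=1+0=1, deg[9]=1+0=1, deg[10]=1+1=2

Answer: 3 1 2 3 1 3 1 1 1 2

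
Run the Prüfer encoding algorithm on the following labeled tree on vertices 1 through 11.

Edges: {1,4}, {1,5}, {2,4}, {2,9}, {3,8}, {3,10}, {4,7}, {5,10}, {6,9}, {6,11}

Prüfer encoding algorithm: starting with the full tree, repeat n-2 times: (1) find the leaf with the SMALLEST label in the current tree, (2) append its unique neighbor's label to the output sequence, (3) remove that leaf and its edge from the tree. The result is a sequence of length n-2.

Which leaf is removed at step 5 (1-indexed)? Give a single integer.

Answer: 5

Derivation:
Step 1: current leaves = {7,8,11}. Remove leaf 7 (neighbor: 4).
Step 2: current leaves = {8,11}. Remove leaf 8 (neighbor: 3).
Step 3: current leaves = {3,11}. Remove leaf 3 (neighbor: 10).
Step 4: current leaves = {10,11}. Remove leaf 10 (neighbor: 5).
Step 5: current leaves = {5,11}. Remove leaf 5 (neighbor: 1).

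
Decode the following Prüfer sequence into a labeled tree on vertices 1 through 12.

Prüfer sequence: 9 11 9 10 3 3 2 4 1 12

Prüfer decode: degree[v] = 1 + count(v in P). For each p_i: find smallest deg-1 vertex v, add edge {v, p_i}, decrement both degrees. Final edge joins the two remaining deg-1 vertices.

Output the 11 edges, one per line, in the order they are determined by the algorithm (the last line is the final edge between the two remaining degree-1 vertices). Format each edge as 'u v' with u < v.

Initial degrees: {1:2, 2:2, 3:3, 4:2, 5:1, 6:1, 7:1, 8:1, 9:3, 10:2, 11:2, 12:2}
Step 1: smallest deg-1 vertex = 5, p_1 = 9. Add edge {5,9}. Now deg[5]=0, deg[9]=2.
Step 2: smallest deg-1 vertex = 6, p_2 = 11. Add edge {6,11}. Now deg[6]=0, deg[11]=1.
Step 3: smallest deg-1 vertex = 7, p_3 = 9. Add edge {7,9}. Now deg[7]=0, deg[9]=1.
Step 4: smallest deg-1 vertex = 8, p_4 = 10. Add edge {8,10}. Now deg[8]=0, deg[10]=1.
Step 5: smallest deg-1 vertex = 9, p_5 = 3. Add edge {3,9}. Now deg[9]=0, deg[3]=2.
Step 6: smallest deg-1 vertex = 10, p_6 = 3. Add edge {3,10}. Now deg[10]=0, deg[3]=1.
Step 7: smallest deg-1 vertex = 3, p_7 = 2. Add edge {2,3}. Now deg[3]=0, deg[2]=1.
Step 8: smallest deg-1 vertex = 2, p_8 = 4. Add edge {2,4}. Now deg[2]=0, deg[4]=1.
Step 9: smallest deg-1 vertex = 4, p_9 = 1. Add edge {1,4}. Now deg[4]=0, deg[1]=1.
Step 10: smallest deg-1 vertex = 1, p_10 = 12. Add edge {1,12}. Now deg[1]=0, deg[12]=1.
Final: two remaining deg-1 vertices are 11, 12. Add edge {11,12}.

Answer: 5 9
6 11
7 9
8 10
3 9
3 10
2 3
2 4
1 4
1 12
11 12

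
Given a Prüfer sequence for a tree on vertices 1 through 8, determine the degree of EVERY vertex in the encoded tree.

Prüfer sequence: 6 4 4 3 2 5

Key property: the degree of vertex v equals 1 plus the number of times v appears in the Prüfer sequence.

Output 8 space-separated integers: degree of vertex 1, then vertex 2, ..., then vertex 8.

p_1 = 6: count[6] becomes 1
p_2 = 4: count[4] becomes 1
p_3 = 4: count[4] becomes 2
p_4 = 3: count[3] becomes 1
p_5 = 2: count[2] becomes 1
p_6 = 5: count[5] becomes 1
Degrees (1 + count): deg[1]=1+0=1, deg[2]=1+1=2, deg[3]=1+1=2, deg[4]=1+2=3, deg[5]=1+1=2, deg[6]=1+1=2, deg[7]=1+0=1, deg[8]=1+0=1

Answer: 1 2 2 3 2 2 1 1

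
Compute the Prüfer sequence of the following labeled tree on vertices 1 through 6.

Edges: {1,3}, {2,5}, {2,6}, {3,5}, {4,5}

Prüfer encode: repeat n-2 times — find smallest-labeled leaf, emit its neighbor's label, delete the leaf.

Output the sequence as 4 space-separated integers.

Step 1: leaves = {1,4,6}. Remove smallest leaf 1, emit neighbor 3.
Step 2: leaves = {3,4,6}. Remove smallest leaf 3, emit neighbor 5.
Step 3: leaves = {4,6}. Remove smallest leaf 4, emit neighbor 5.
Step 4: leaves = {5,6}. Remove smallest leaf 5, emit neighbor 2.
Done: 2 vertices remain (2, 6). Sequence = [3 5 5 2]

Answer: 3 5 5 2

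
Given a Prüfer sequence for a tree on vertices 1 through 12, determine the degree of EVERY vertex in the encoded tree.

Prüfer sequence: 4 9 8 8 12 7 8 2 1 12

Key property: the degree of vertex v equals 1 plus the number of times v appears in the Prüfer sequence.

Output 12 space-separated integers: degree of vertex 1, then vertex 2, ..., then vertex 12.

p_1 = 4: count[4] becomes 1
p_2 = 9: count[9] becomes 1
p_3 = 8: count[8] becomes 1
p_4 = 8: count[8] becomes 2
p_5 = 12: count[12] becomes 1
p_6 = 7: count[7] becomes 1
p_7 = 8: count[8] becomes 3
p_8 = 2: count[2] becomes 1
p_9 = 1: count[1] becomes 1
p_10 = 12: count[12] becomes 2
Degrees (1 + count): deg[1]=1+1=2, deg[2]=1+1=2, deg[3]=1+0=1, deg[4]=1+1=2, deg[5]=1+0=1, deg[6]=1+0=1, deg[7]=1+1=2, deg[8]=1+3=4, deg[9]=1+1=2, deg[10]=1+0=1, deg[11]=1+0=1, deg[12]=1+2=3

Answer: 2 2 1 2 1 1 2 4 2 1 1 3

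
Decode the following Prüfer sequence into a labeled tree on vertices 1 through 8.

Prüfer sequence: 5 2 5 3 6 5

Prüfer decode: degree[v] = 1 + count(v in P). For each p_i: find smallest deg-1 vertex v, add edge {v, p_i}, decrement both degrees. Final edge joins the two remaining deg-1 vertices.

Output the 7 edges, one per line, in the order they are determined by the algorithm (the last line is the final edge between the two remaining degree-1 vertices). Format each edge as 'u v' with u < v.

Initial degrees: {1:1, 2:2, 3:2, 4:1, 5:4, 6:2, 7:1, 8:1}
Step 1: smallest deg-1 vertex = 1, p_1 = 5. Add edge {1,5}. Now deg[1]=0, deg[5]=3.
Step 2: smallest deg-1 vertex = 4, p_2 = 2. Add edge {2,4}. Now deg[4]=0, deg[2]=1.
Step 3: smallest deg-1 vertex = 2, p_3 = 5. Add edge {2,5}. Now deg[2]=0, deg[5]=2.
Step 4: smallest deg-1 vertex = 7, p_4 = 3. Add edge {3,7}. Now deg[7]=0, deg[3]=1.
Step 5: smallest deg-1 vertex = 3, p_5 = 6. Add edge {3,6}. Now deg[3]=0, deg[6]=1.
Step 6: smallest deg-1 vertex = 6, p_6 = 5. Add edge {5,6}. Now deg[6]=0, deg[5]=1.
Final: two remaining deg-1 vertices are 5, 8. Add edge {5,8}.

Answer: 1 5
2 4
2 5
3 7
3 6
5 6
5 8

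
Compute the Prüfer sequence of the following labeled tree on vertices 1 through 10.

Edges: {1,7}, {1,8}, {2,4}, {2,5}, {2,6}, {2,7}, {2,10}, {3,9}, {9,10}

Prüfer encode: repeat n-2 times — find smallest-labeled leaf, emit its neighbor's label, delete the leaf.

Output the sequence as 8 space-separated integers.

Step 1: leaves = {3,4,5,6,8}. Remove smallest leaf 3, emit neighbor 9.
Step 2: leaves = {4,5,6,8,9}. Remove smallest leaf 4, emit neighbor 2.
Step 3: leaves = {5,6,8,9}. Remove smallest leaf 5, emit neighbor 2.
Step 4: leaves = {6,8,9}. Remove smallest leaf 6, emit neighbor 2.
Step 5: leaves = {8,9}. Remove smallest leaf 8, emit neighbor 1.
Step 6: leaves = {1,9}. Remove smallest leaf 1, emit neighbor 7.
Step 7: leaves = {7,9}. Remove smallest leaf 7, emit neighbor 2.
Step 8: leaves = {2,9}. Remove smallest leaf 2, emit neighbor 10.
Done: 2 vertices remain (9, 10). Sequence = [9 2 2 2 1 7 2 10]

Answer: 9 2 2 2 1 7 2 10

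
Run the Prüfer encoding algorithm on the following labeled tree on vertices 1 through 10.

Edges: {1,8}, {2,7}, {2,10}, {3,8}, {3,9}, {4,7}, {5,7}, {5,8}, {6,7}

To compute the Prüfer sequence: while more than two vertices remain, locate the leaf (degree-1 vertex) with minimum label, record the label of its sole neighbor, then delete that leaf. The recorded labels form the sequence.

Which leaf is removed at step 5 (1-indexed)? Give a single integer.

Answer: 3

Derivation:
Step 1: current leaves = {1,4,6,9,10}. Remove leaf 1 (neighbor: 8).
Step 2: current leaves = {4,6,9,10}. Remove leaf 4 (neighbor: 7).
Step 3: current leaves = {6,9,10}. Remove leaf 6 (neighbor: 7).
Step 4: current leaves = {9,10}. Remove leaf 9 (neighbor: 3).
Step 5: current leaves = {3,10}. Remove leaf 3 (neighbor: 8).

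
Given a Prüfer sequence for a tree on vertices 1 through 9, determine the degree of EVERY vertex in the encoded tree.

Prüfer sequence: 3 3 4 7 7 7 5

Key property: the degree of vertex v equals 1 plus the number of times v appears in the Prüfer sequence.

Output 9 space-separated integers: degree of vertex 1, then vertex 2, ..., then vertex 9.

p_1 = 3: count[3] becomes 1
p_2 = 3: count[3] becomes 2
p_3 = 4: count[4] becomes 1
p_4 = 7: count[7] becomes 1
p_5 = 7: count[7] becomes 2
p_6 = 7: count[7] becomes 3
p_7 = 5: count[5] becomes 1
Degrees (1 + count): deg[1]=1+0=1, deg[2]=1+0=1, deg[3]=1+2=3, deg[4]=1+1=2, deg[5]=1+1=2, deg[6]=1+0=1, deg[7]=1+3=4, deg[8]=1+0=1, deg[9]=1+0=1

Answer: 1 1 3 2 2 1 4 1 1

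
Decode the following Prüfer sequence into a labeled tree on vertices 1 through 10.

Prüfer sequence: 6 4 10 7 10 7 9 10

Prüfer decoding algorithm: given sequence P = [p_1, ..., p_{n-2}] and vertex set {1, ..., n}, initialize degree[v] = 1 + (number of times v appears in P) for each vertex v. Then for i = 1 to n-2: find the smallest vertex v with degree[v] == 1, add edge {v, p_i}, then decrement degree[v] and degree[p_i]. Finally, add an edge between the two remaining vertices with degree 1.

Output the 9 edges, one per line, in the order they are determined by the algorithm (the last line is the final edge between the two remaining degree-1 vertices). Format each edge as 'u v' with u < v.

Initial degrees: {1:1, 2:1, 3:1, 4:2, 5:1, 6:2, 7:3, 8:1, 9:2, 10:4}
Step 1: smallest deg-1 vertex = 1, p_1 = 6. Add edge {1,6}. Now deg[1]=0, deg[6]=1.
Step 2: smallest deg-1 vertex = 2, p_2 = 4. Add edge {2,4}. Now deg[2]=0, deg[4]=1.
Step 3: smallest deg-1 vertex = 3, p_3 = 10. Add edge {3,10}. Now deg[3]=0, deg[10]=3.
Step 4: smallest deg-1 vertex = 4, p_4 = 7. Add edge {4,7}. Now deg[4]=0, deg[7]=2.
Step 5: smallest deg-1 vertex = 5, p_5 = 10. Add edge {5,10}. Now deg[5]=0, deg[10]=2.
Step 6: smallest deg-1 vertex = 6, p_6 = 7. Add edge {6,7}. Now deg[6]=0, deg[7]=1.
Step 7: smallest deg-1 vertex = 7, p_7 = 9. Add edge {7,9}. Now deg[7]=0, deg[9]=1.
Step 8: smallest deg-1 vertex = 8, p_8 = 10. Add edge {8,10}. Now deg[8]=0, deg[10]=1.
Final: two remaining deg-1 vertices are 9, 10. Add edge {9,10}.

Answer: 1 6
2 4
3 10
4 7
5 10
6 7
7 9
8 10
9 10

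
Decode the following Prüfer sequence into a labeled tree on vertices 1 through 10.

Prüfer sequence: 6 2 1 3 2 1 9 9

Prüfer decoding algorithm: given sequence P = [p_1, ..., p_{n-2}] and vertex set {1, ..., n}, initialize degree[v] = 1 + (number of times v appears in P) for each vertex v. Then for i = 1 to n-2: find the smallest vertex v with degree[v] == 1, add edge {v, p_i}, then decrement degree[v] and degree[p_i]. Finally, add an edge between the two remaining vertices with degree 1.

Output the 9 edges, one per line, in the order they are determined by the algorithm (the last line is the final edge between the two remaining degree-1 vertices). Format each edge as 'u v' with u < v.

Answer: 4 6
2 5
1 6
3 7
2 3
1 2
1 9
8 9
9 10

Derivation:
Initial degrees: {1:3, 2:3, 3:2, 4:1, 5:1, 6:2, 7:1, 8:1, 9:3, 10:1}
Step 1: smallest deg-1 vertex = 4, p_1 = 6. Add edge {4,6}. Now deg[4]=0, deg[6]=1.
Step 2: smallest deg-1 vertex = 5, p_2 = 2. Add edge {2,5}. Now deg[5]=0, deg[2]=2.
Step 3: smallest deg-1 vertex = 6, p_3 = 1. Add edge {1,6}. Now deg[6]=0, deg[1]=2.
Step 4: smallest deg-1 vertex = 7, p_4 = 3. Add edge {3,7}. Now deg[7]=0, deg[3]=1.
Step 5: smallest deg-1 vertex = 3, p_5 = 2. Add edge {2,3}. Now deg[3]=0, deg[2]=1.
Step 6: smallest deg-1 vertex = 2, p_6 = 1. Add edge {1,2}. Now deg[2]=0, deg[1]=1.
Step 7: smallest deg-1 vertex = 1, p_7 = 9. Add edge {1,9}. Now deg[1]=0, deg[9]=2.
Step 8: smallest deg-1 vertex = 8, p_8 = 9. Add edge {8,9}. Now deg[8]=0, deg[9]=1.
Final: two remaining deg-1 vertices are 9, 10. Add edge {9,10}.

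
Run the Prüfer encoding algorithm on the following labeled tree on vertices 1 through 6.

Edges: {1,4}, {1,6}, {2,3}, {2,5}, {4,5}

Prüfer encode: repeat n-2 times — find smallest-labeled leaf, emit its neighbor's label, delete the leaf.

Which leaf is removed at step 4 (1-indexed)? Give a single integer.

Answer: 4

Derivation:
Step 1: current leaves = {3,6}. Remove leaf 3 (neighbor: 2).
Step 2: current leaves = {2,6}. Remove leaf 2 (neighbor: 5).
Step 3: current leaves = {5,6}. Remove leaf 5 (neighbor: 4).
Step 4: current leaves = {4,6}. Remove leaf 4 (neighbor: 1).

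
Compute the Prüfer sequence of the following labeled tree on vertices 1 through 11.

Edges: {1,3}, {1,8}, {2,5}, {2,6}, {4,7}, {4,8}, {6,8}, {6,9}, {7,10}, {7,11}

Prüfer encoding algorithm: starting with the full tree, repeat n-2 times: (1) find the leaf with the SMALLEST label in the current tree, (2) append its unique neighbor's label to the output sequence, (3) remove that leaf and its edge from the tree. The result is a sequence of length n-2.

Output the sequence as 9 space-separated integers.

Answer: 1 8 2 6 6 8 4 7 7

Derivation:
Step 1: leaves = {3,5,9,10,11}. Remove smallest leaf 3, emit neighbor 1.
Step 2: leaves = {1,5,9,10,11}. Remove smallest leaf 1, emit neighbor 8.
Step 3: leaves = {5,9,10,11}. Remove smallest leaf 5, emit neighbor 2.
Step 4: leaves = {2,9,10,11}. Remove smallest leaf 2, emit neighbor 6.
Step 5: leaves = {9,10,11}. Remove smallest leaf 9, emit neighbor 6.
Step 6: leaves = {6,10,11}. Remove smallest leaf 6, emit neighbor 8.
Step 7: leaves = {8,10,11}. Remove smallest leaf 8, emit neighbor 4.
Step 8: leaves = {4,10,11}. Remove smallest leaf 4, emit neighbor 7.
Step 9: leaves = {10,11}. Remove smallest leaf 10, emit neighbor 7.
Done: 2 vertices remain (7, 11). Sequence = [1 8 2 6 6 8 4 7 7]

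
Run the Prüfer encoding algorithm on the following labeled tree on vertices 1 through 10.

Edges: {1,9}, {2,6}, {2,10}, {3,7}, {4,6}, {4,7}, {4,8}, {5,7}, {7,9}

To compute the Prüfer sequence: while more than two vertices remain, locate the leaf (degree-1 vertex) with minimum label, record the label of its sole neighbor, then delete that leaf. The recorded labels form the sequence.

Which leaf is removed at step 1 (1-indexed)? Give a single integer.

Step 1: current leaves = {1,3,5,8,10}. Remove leaf 1 (neighbor: 9).

Answer: 1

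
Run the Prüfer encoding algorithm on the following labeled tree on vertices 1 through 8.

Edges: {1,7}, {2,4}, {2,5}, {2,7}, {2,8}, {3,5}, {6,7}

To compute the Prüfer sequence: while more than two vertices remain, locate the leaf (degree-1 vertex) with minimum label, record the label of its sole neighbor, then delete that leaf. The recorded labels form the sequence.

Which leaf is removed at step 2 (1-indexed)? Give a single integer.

Step 1: current leaves = {1,3,4,6,8}. Remove leaf 1 (neighbor: 7).
Step 2: current leaves = {3,4,6,8}. Remove leaf 3 (neighbor: 5).

Answer: 3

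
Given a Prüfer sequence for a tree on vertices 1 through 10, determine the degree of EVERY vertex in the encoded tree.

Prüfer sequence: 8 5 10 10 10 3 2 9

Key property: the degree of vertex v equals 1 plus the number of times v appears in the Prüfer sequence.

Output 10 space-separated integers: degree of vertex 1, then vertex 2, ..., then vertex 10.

Answer: 1 2 2 1 2 1 1 2 2 4

Derivation:
p_1 = 8: count[8] becomes 1
p_2 = 5: count[5] becomes 1
p_3 = 10: count[10] becomes 1
p_4 = 10: count[10] becomes 2
p_5 = 10: count[10] becomes 3
p_6 = 3: count[3] becomes 1
p_7 = 2: count[2] becomes 1
p_8 = 9: count[9] becomes 1
Degrees (1 + count): deg[1]=1+0=1, deg[2]=1+1=2, deg[3]=1+1=2, deg[4]=1+0=1, deg[5]=1+1=2, deg[6]=1+0=1, deg[7]=1+0=1, deg[8]=1+1=2, deg[9]=1+1=2, deg[10]=1+3=4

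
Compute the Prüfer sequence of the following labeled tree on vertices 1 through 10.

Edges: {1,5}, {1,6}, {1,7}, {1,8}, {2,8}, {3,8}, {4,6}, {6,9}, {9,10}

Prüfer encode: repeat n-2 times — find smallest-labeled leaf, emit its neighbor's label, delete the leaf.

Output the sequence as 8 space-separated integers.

Step 1: leaves = {2,3,4,5,7,10}. Remove smallest leaf 2, emit neighbor 8.
Step 2: leaves = {3,4,5,7,10}. Remove smallest leaf 3, emit neighbor 8.
Step 3: leaves = {4,5,7,8,10}. Remove smallest leaf 4, emit neighbor 6.
Step 4: leaves = {5,7,8,10}. Remove smallest leaf 5, emit neighbor 1.
Step 5: leaves = {7,8,10}. Remove smallest leaf 7, emit neighbor 1.
Step 6: leaves = {8,10}. Remove smallest leaf 8, emit neighbor 1.
Step 7: leaves = {1,10}. Remove smallest leaf 1, emit neighbor 6.
Step 8: leaves = {6,10}. Remove smallest leaf 6, emit neighbor 9.
Done: 2 vertices remain (9, 10). Sequence = [8 8 6 1 1 1 6 9]

Answer: 8 8 6 1 1 1 6 9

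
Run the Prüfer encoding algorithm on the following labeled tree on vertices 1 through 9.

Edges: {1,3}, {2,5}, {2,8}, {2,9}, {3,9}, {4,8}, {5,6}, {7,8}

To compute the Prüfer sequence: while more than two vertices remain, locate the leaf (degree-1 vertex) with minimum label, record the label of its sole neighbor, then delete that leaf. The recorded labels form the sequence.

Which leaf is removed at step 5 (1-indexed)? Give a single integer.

Step 1: current leaves = {1,4,6,7}. Remove leaf 1 (neighbor: 3).
Step 2: current leaves = {3,4,6,7}. Remove leaf 3 (neighbor: 9).
Step 3: current leaves = {4,6,7,9}. Remove leaf 4 (neighbor: 8).
Step 4: current leaves = {6,7,9}. Remove leaf 6 (neighbor: 5).
Step 5: current leaves = {5,7,9}. Remove leaf 5 (neighbor: 2).

Answer: 5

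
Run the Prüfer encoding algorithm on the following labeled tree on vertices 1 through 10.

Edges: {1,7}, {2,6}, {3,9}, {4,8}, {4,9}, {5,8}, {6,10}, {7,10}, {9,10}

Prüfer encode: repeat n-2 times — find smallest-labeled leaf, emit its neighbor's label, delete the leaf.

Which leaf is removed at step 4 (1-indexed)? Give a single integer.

Answer: 5

Derivation:
Step 1: current leaves = {1,2,3,5}. Remove leaf 1 (neighbor: 7).
Step 2: current leaves = {2,3,5,7}. Remove leaf 2 (neighbor: 6).
Step 3: current leaves = {3,5,6,7}. Remove leaf 3 (neighbor: 9).
Step 4: current leaves = {5,6,7}. Remove leaf 5 (neighbor: 8).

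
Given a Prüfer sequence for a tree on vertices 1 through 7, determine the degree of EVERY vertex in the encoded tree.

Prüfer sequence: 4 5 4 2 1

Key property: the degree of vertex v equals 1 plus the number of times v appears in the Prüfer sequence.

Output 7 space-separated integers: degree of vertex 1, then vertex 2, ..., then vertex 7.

Answer: 2 2 1 3 2 1 1

Derivation:
p_1 = 4: count[4] becomes 1
p_2 = 5: count[5] becomes 1
p_3 = 4: count[4] becomes 2
p_4 = 2: count[2] becomes 1
p_5 = 1: count[1] becomes 1
Degrees (1 + count): deg[1]=1+1=2, deg[2]=1+1=2, deg[3]=1+0=1, deg[4]=1+2=3, deg[5]=1+1=2, deg[6]=1+0=1, deg[7]=1+0=1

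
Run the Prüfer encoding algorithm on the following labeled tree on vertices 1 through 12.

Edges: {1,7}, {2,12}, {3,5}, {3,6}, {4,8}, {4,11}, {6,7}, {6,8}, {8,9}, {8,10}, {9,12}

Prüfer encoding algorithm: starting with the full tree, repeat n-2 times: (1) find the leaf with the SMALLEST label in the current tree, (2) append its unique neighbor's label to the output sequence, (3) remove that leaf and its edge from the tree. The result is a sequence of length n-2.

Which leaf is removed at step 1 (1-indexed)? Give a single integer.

Answer: 1

Derivation:
Step 1: current leaves = {1,2,5,10,11}. Remove leaf 1 (neighbor: 7).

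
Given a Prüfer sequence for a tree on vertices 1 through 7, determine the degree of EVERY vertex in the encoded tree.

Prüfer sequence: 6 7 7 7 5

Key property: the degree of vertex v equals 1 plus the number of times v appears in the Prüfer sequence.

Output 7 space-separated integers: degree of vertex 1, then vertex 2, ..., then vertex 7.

Answer: 1 1 1 1 2 2 4

Derivation:
p_1 = 6: count[6] becomes 1
p_2 = 7: count[7] becomes 1
p_3 = 7: count[7] becomes 2
p_4 = 7: count[7] becomes 3
p_5 = 5: count[5] becomes 1
Degrees (1 + count): deg[1]=1+0=1, deg[2]=1+0=1, deg[3]=1+0=1, deg[4]=1+0=1, deg[5]=1+1=2, deg[6]=1+1=2, deg[7]=1+3=4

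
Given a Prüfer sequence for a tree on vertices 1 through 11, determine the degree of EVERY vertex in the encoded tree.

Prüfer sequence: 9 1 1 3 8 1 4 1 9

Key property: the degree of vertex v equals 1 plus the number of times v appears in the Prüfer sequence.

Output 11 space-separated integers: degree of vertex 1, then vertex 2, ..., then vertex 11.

Answer: 5 1 2 2 1 1 1 2 3 1 1

Derivation:
p_1 = 9: count[9] becomes 1
p_2 = 1: count[1] becomes 1
p_3 = 1: count[1] becomes 2
p_4 = 3: count[3] becomes 1
p_5 = 8: count[8] becomes 1
p_6 = 1: count[1] becomes 3
p_7 = 4: count[4] becomes 1
p_8 = 1: count[1] becomes 4
p_9 = 9: count[9] becomes 2
Degrees (1 + count): deg[1]=1+4=5, deg[2]=1+0=1, deg[3]=1+1=2, deg[4]=1+1=2, deg[5]=1+0=1, deg[6]=1+0=1, deg[7]=1+0=1, deg[8]=1+1=2, deg[9]=1+2=3, deg[10]=1+0=1, deg[11]=1+0=1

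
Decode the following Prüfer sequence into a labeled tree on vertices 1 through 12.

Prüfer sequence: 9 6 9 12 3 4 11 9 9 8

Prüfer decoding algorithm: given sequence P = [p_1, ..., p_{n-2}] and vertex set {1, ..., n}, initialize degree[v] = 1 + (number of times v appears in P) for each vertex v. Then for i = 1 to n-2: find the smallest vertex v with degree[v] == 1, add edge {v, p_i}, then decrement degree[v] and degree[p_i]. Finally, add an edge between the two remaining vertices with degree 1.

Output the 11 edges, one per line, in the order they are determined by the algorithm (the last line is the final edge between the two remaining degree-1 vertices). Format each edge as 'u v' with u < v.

Initial degrees: {1:1, 2:1, 3:2, 4:2, 5:1, 6:2, 7:1, 8:2, 9:5, 10:1, 11:2, 12:2}
Step 1: smallest deg-1 vertex = 1, p_1 = 9. Add edge {1,9}. Now deg[1]=0, deg[9]=4.
Step 2: smallest deg-1 vertex = 2, p_2 = 6. Add edge {2,6}. Now deg[2]=0, deg[6]=1.
Step 3: smallest deg-1 vertex = 5, p_3 = 9. Add edge {5,9}. Now deg[5]=0, deg[9]=3.
Step 4: smallest deg-1 vertex = 6, p_4 = 12. Add edge {6,12}. Now deg[6]=0, deg[12]=1.
Step 5: smallest deg-1 vertex = 7, p_5 = 3. Add edge {3,7}. Now deg[7]=0, deg[3]=1.
Step 6: smallest deg-1 vertex = 3, p_6 = 4. Add edge {3,4}. Now deg[3]=0, deg[4]=1.
Step 7: smallest deg-1 vertex = 4, p_7 = 11. Add edge {4,11}. Now deg[4]=0, deg[11]=1.
Step 8: smallest deg-1 vertex = 10, p_8 = 9. Add edge {9,10}. Now deg[10]=0, deg[9]=2.
Step 9: smallest deg-1 vertex = 11, p_9 = 9. Add edge {9,11}. Now deg[11]=0, deg[9]=1.
Step 10: smallest deg-1 vertex = 9, p_10 = 8. Add edge {8,9}. Now deg[9]=0, deg[8]=1.
Final: two remaining deg-1 vertices are 8, 12. Add edge {8,12}.

Answer: 1 9
2 6
5 9
6 12
3 7
3 4
4 11
9 10
9 11
8 9
8 12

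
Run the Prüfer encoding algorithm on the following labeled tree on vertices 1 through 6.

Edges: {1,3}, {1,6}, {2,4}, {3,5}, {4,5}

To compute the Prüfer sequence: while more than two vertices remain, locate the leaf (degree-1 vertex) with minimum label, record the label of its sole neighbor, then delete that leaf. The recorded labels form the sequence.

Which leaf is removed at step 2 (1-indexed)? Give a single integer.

Answer: 4

Derivation:
Step 1: current leaves = {2,6}. Remove leaf 2 (neighbor: 4).
Step 2: current leaves = {4,6}. Remove leaf 4 (neighbor: 5).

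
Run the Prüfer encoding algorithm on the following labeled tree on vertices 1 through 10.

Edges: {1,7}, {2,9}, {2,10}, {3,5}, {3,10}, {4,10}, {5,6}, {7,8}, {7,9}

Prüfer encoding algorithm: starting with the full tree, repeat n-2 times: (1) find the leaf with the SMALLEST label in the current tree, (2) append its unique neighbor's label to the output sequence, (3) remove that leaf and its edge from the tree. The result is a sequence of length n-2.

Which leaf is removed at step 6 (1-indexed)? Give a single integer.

Step 1: current leaves = {1,4,6,8}. Remove leaf 1 (neighbor: 7).
Step 2: current leaves = {4,6,8}. Remove leaf 4 (neighbor: 10).
Step 3: current leaves = {6,8}. Remove leaf 6 (neighbor: 5).
Step 4: current leaves = {5,8}. Remove leaf 5 (neighbor: 3).
Step 5: current leaves = {3,8}. Remove leaf 3 (neighbor: 10).
Step 6: current leaves = {8,10}. Remove leaf 8 (neighbor: 7).

Answer: 8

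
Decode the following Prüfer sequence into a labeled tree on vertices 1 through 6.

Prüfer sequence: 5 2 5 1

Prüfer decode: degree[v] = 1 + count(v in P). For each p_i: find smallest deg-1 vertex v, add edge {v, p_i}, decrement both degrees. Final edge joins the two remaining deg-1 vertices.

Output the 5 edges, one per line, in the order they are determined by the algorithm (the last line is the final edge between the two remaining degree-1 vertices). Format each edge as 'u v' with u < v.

Answer: 3 5
2 4
2 5
1 5
1 6

Derivation:
Initial degrees: {1:2, 2:2, 3:1, 4:1, 5:3, 6:1}
Step 1: smallest deg-1 vertex = 3, p_1 = 5. Add edge {3,5}. Now deg[3]=0, deg[5]=2.
Step 2: smallest deg-1 vertex = 4, p_2 = 2. Add edge {2,4}. Now deg[4]=0, deg[2]=1.
Step 3: smallest deg-1 vertex = 2, p_3 = 5. Add edge {2,5}. Now deg[2]=0, deg[5]=1.
Step 4: smallest deg-1 vertex = 5, p_4 = 1. Add edge {1,5}. Now deg[5]=0, deg[1]=1.
Final: two remaining deg-1 vertices are 1, 6. Add edge {1,6}.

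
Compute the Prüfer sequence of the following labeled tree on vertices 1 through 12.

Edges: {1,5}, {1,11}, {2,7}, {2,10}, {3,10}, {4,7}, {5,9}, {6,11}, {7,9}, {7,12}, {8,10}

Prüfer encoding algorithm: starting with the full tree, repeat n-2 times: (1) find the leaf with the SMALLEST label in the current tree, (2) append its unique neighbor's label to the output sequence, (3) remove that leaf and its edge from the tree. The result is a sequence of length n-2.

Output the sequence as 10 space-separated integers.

Step 1: leaves = {3,4,6,8,12}. Remove smallest leaf 3, emit neighbor 10.
Step 2: leaves = {4,6,8,12}. Remove smallest leaf 4, emit neighbor 7.
Step 3: leaves = {6,8,12}. Remove smallest leaf 6, emit neighbor 11.
Step 4: leaves = {8,11,12}. Remove smallest leaf 8, emit neighbor 10.
Step 5: leaves = {10,11,12}. Remove smallest leaf 10, emit neighbor 2.
Step 6: leaves = {2,11,12}. Remove smallest leaf 2, emit neighbor 7.
Step 7: leaves = {11,12}. Remove smallest leaf 11, emit neighbor 1.
Step 8: leaves = {1,12}. Remove smallest leaf 1, emit neighbor 5.
Step 9: leaves = {5,12}. Remove smallest leaf 5, emit neighbor 9.
Step 10: leaves = {9,12}. Remove smallest leaf 9, emit neighbor 7.
Done: 2 vertices remain (7, 12). Sequence = [10 7 11 10 2 7 1 5 9 7]

Answer: 10 7 11 10 2 7 1 5 9 7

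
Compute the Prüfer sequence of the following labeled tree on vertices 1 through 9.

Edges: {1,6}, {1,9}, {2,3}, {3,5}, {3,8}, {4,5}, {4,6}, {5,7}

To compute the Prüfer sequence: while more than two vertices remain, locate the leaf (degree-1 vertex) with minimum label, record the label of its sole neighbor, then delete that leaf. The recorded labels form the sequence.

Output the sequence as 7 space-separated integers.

Step 1: leaves = {2,7,8,9}. Remove smallest leaf 2, emit neighbor 3.
Step 2: leaves = {7,8,9}. Remove smallest leaf 7, emit neighbor 5.
Step 3: leaves = {8,9}. Remove smallest leaf 8, emit neighbor 3.
Step 4: leaves = {3,9}. Remove smallest leaf 3, emit neighbor 5.
Step 5: leaves = {5,9}. Remove smallest leaf 5, emit neighbor 4.
Step 6: leaves = {4,9}. Remove smallest leaf 4, emit neighbor 6.
Step 7: leaves = {6,9}. Remove smallest leaf 6, emit neighbor 1.
Done: 2 vertices remain (1, 9). Sequence = [3 5 3 5 4 6 1]

Answer: 3 5 3 5 4 6 1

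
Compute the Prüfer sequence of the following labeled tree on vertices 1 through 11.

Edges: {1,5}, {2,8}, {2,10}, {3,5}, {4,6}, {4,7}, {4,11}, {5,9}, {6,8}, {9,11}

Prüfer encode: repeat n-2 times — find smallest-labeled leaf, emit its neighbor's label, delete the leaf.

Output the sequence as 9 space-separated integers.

Step 1: leaves = {1,3,7,10}. Remove smallest leaf 1, emit neighbor 5.
Step 2: leaves = {3,7,10}. Remove smallest leaf 3, emit neighbor 5.
Step 3: leaves = {5,7,10}. Remove smallest leaf 5, emit neighbor 9.
Step 4: leaves = {7,9,10}. Remove smallest leaf 7, emit neighbor 4.
Step 5: leaves = {9,10}. Remove smallest leaf 9, emit neighbor 11.
Step 6: leaves = {10,11}. Remove smallest leaf 10, emit neighbor 2.
Step 7: leaves = {2,11}. Remove smallest leaf 2, emit neighbor 8.
Step 8: leaves = {8,11}. Remove smallest leaf 8, emit neighbor 6.
Step 9: leaves = {6,11}. Remove smallest leaf 6, emit neighbor 4.
Done: 2 vertices remain (4, 11). Sequence = [5 5 9 4 11 2 8 6 4]

Answer: 5 5 9 4 11 2 8 6 4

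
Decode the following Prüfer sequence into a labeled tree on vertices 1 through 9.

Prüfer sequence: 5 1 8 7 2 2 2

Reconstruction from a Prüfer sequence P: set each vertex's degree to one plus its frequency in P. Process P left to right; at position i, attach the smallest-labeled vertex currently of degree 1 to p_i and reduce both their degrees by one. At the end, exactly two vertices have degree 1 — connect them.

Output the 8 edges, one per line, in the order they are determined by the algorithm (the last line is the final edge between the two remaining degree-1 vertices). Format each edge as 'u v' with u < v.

Answer: 3 5
1 4
1 8
5 7
2 6
2 7
2 8
2 9

Derivation:
Initial degrees: {1:2, 2:4, 3:1, 4:1, 5:2, 6:1, 7:2, 8:2, 9:1}
Step 1: smallest deg-1 vertex = 3, p_1 = 5. Add edge {3,5}. Now deg[3]=0, deg[5]=1.
Step 2: smallest deg-1 vertex = 4, p_2 = 1. Add edge {1,4}. Now deg[4]=0, deg[1]=1.
Step 3: smallest deg-1 vertex = 1, p_3 = 8. Add edge {1,8}. Now deg[1]=0, deg[8]=1.
Step 4: smallest deg-1 vertex = 5, p_4 = 7. Add edge {5,7}. Now deg[5]=0, deg[7]=1.
Step 5: smallest deg-1 vertex = 6, p_5 = 2. Add edge {2,6}. Now deg[6]=0, deg[2]=3.
Step 6: smallest deg-1 vertex = 7, p_6 = 2. Add edge {2,7}. Now deg[7]=0, deg[2]=2.
Step 7: smallest deg-1 vertex = 8, p_7 = 2. Add edge {2,8}. Now deg[8]=0, deg[2]=1.
Final: two remaining deg-1 vertices are 2, 9. Add edge {2,9}.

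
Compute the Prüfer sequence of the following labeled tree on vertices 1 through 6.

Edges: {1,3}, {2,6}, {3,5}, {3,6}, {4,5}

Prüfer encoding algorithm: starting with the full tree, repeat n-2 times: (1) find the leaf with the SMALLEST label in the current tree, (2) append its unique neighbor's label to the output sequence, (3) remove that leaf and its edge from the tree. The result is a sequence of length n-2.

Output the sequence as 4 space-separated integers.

Answer: 3 6 5 3

Derivation:
Step 1: leaves = {1,2,4}. Remove smallest leaf 1, emit neighbor 3.
Step 2: leaves = {2,4}. Remove smallest leaf 2, emit neighbor 6.
Step 3: leaves = {4,6}. Remove smallest leaf 4, emit neighbor 5.
Step 4: leaves = {5,6}. Remove smallest leaf 5, emit neighbor 3.
Done: 2 vertices remain (3, 6). Sequence = [3 6 5 3]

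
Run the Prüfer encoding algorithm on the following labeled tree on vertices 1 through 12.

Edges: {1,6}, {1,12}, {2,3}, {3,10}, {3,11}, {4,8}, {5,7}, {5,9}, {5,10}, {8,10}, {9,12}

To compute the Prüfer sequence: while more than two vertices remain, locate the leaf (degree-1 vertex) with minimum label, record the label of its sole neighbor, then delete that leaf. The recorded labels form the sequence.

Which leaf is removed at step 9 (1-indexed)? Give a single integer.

Step 1: current leaves = {2,4,6,7,11}. Remove leaf 2 (neighbor: 3).
Step 2: current leaves = {4,6,7,11}. Remove leaf 4 (neighbor: 8).
Step 3: current leaves = {6,7,8,11}. Remove leaf 6 (neighbor: 1).
Step 4: current leaves = {1,7,8,11}. Remove leaf 1 (neighbor: 12).
Step 5: current leaves = {7,8,11,12}. Remove leaf 7 (neighbor: 5).
Step 6: current leaves = {8,11,12}. Remove leaf 8 (neighbor: 10).
Step 7: current leaves = {11,12}. Remove leaf 11 (neighbor: 3).
Step 8: current leaves = {3,12}. Remove leaf 3 (neighbor: 10).
Step 9: current leaves = {10,12}. Remove leaf 10 (neighbor: 5).

Answer: 10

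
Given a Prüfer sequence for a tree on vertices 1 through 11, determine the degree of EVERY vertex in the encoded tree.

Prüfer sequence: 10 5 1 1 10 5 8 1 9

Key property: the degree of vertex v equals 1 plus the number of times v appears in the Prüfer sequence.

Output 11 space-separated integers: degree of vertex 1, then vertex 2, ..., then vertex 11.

Answer: 4 1 1 1 3 1 1 2 2 3 1

Derivation:
p_1 = 10: count[10] becomes 1
p_2 = 5: count[5] becomes 1
p_3 = 1: count[1] becomes 1
p_4 = 1: count[1] becomes 2
p_5 = 10: count[10] becomes 2
p_6 = 5: count[5] becomes 2
p_7 = 8: count[8] becomes 1
p_8 = 1: count[1] becomes 3
p_9 = 9: count[9] becomes 1
Degrees (1 + count): deg[1]=1+3=4, deg[2]=1+0=1, deg[3]=1+0=1, deg[4]=1+0=1, deg[5]=1+2=3, deg[6]=1+0=1, deg[7]=1+0=1, deg[8]=1+1=2, deg[9]=1+1=2, deg[10]=1+2=3, deg[11]=1+0=1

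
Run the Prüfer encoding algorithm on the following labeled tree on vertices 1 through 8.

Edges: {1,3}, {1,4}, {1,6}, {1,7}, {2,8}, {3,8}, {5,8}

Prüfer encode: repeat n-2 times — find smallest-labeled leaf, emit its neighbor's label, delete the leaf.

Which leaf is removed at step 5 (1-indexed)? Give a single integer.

Answer: 7

Derivation:
Step 1: current leaves = {2,4,5,6,7}. Remove leaf 2 (neighbor: 8).
Step 2: current leaves = {4,5,6,7}. Remove leaf 4 (neighbor: 1).
Step 3: current leaves = {5,6,7}. Remove leaf 5 (neighbor: 8).
Step 4: current leaves = {6,7,8}. Remove leaf 6 (neighbor: 1).
Step 5: current leaves = {7,8}. Remove leaf 7 (neighbor: 1).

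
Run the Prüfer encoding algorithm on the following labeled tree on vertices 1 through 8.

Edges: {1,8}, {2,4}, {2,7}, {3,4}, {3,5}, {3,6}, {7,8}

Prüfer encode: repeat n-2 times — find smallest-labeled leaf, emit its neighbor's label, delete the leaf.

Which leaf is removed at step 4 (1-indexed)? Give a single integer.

Step 1: current leaves = {1,5,6}. Remove leaf 1 (neighbor: 8).
Step 2: current leaves = {5,6,8}. Remove leaf 5 (neighbor: 3).
Step 3: current leaves = {6,8}. Remove leaf 6 (neighbor: 3).
Step 4: current leaves = {3,8}. Remove leaf 3 (neighbor: 4).

Answer: 3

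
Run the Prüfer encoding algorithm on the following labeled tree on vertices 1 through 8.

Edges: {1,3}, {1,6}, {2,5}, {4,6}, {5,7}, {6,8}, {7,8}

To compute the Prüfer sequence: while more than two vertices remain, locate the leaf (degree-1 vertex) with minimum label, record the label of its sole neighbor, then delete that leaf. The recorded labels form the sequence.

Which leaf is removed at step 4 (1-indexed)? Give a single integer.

Answer: 4

Derivation:
Step 1: current leaves = {2,3,4}. Remove leaf 2 (neighbor: 5).
Step 2: current leaves = {3,4,5}. Remove leaf 3 (neighbor: 1).
Step 3: current leaves = {1,4,5}. Remove leaf 1 (neighbor: 6).
Step 4: current leaves = {4,5}. Remove leaf 4 (neighbor: 6).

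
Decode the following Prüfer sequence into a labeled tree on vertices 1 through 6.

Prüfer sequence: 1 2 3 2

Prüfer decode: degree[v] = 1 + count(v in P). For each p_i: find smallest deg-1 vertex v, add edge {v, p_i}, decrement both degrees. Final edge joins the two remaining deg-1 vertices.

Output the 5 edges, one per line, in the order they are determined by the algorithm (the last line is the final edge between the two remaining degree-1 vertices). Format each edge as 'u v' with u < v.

Answer: 1 4
1 2
3 5
2 3
2 6

Derivation:
Initial degrees: {1:2, 2:3, 3:2, 4:1, 5:1, 6:1}
Step 1: smallest deg-1 vertex = 4, p_1 = 1. Add edge {1,4}. Now deg[4]=0, deg[1]=1.
Step 2: smallest deg-1 vertex = 1, p_2 = 2. Add edge {1,2}. Now deg[1]=0, deg[2]=2.
Step 3: smallest deg-1 vertex = 5, p_3 = 3. Add edge {3,5}. Now deg[5]=0, deg[3]=1.
Step 4: smallest deg-1 vertex = 3, p_4 = 2. Add edge {2,3}. Now deg[3]=0, deg[2]=1.
Final: two remaining deg-1 vertices are 2, 6. Add edge {2,6}.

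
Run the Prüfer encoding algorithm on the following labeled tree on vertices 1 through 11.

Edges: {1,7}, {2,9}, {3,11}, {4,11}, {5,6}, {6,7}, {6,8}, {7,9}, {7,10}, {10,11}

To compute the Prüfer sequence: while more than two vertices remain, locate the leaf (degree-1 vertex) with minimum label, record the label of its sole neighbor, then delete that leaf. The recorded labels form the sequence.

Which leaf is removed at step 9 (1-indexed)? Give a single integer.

Step 1: current leaves = {1,2,3,4,5,8}. Remove leaf 1 (neighbor: 7).
Step 2: current leaves = {2,3,4,5,8}. Remove leaf 2 (neighbor: 9).
Step 3: current leaves = {3,4,5,8,9}. Remove leaf 3 (neighbor: 11).
Step 4: current leaves = {4,5,8,9}. Remove leaf 4 (neighbor: 11).
Step 5: current leaves = {5,8,9,11}. Remove leaf 5 (neighbor: 6).
Step 6: current leaves = {8,9,11}. Remove leaf 8 (neighbor: 6).
Step 7: current leaves = {6,9,11}. Remove leaf 6 (neighbor: 7).
Step 8: current leaves = {9,11}. Remove leaf 9 (neighbor: 7).
Step 9: current leaves = {7,11}. Remove leaf 7 (neighbor: 10).

Answer: 7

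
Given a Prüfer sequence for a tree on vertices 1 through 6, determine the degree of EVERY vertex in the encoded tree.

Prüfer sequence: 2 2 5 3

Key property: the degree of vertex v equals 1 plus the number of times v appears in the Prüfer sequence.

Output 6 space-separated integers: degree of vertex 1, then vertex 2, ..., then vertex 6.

Answer: 1 3 2 1 2 1

Derivation:
p_1 = 2: count[2] becomes 1
p_2 = 2: count[2] becomes 2
p_3 = 5: count[5] becomes 1
p_4 = 3: count[3] becomes 1
Degrees (1 + count): deg[1]=1+0=1, deg[2]=1+2=3, deg[3]=1+1=2, deg[4]=1+0=1, deg[5]=1+1=2, deg[6]=1+0=1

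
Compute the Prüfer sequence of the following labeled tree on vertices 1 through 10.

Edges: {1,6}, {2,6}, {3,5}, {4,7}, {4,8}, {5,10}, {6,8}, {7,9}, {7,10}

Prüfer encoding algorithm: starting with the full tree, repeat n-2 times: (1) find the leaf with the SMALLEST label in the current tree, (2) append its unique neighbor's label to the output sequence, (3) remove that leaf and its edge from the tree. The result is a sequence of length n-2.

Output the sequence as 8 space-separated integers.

Answer: 6 6 5 10 8 4 7 7

Derivation:
Step 1: leaves = {1,2,3,9}. Remove smallest leaf 1, emit neighbor 6.
Step 2: leaves = {2,3,9}. Remove smallest leaf 2, emit neighbor 6.
Step 3: leaves = {3,6,9}. Remove smallest leaf 3, emit neighbor 5.
Step 4: leaves = {5,6,9}. Remove smallest leaf 5, emit neighbor 10.
Step 5: leaves = {6,9,10}. Remove smallest leaf 6, emit neighbor 8.
Step 6: leaves = {8,9,10}. Remove smallest leaf 8, emit neighbor 4.
Step 7: leaves = {4,9,10}. Remove smallest leaf 4, emit neighbor 7.
Step 8: leaves = {9,10}. Remove smallest leaf 9, emit neighbor 7.
Done: 2 vertices remain (7, 10). Sequence = [6 6 5 10 8 4 7 7]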